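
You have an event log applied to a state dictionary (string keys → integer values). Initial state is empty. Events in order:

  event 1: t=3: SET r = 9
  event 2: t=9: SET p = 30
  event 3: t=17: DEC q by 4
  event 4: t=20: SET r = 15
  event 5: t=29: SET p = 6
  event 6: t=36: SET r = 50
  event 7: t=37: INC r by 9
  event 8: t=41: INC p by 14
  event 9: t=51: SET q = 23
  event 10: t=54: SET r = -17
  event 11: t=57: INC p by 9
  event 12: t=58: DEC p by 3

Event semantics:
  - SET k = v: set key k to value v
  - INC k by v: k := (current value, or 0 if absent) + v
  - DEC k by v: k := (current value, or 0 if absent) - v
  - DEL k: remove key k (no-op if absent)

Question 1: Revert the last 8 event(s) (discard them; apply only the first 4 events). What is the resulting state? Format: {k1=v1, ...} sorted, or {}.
Answer: {p=30, q=-4, r=15}

Derivation:
Keep first 4 events (discard last 8):
  after event 1 (t=3: SET r = 9): {r=9}
  after event 2 (t=9: SET p = 30): {p=30, r=9}
  after event 3 (t=17: DEC q by 4): {p=30, q=-4, r=9}
  after event 4 (t=20: SET r = 15): {p=30, q=-4, r=15}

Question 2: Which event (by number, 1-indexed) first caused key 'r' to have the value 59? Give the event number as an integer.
Answer: 7

Derivation:
Looking for first event where r becomes 59:
  event 1: r = 9
  event 2: r = 9
  event 3: r = 9
  event 4: r = 15
  event 5: r = 15
  event 6: r = 50
  event 7: r 50 -> 59  <-- first match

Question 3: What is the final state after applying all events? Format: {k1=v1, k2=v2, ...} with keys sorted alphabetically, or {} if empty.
  after event 1 (t=3: SET r = 9): {r=9}
  after event 2 (t=9: SET p = 30): {p=30, r=9}
  after event 3 (t=17: DEC q by 4): {p=30, q=-4, r=9}
  after event 4 (t=20: SET r = 15): {p=30, q=-4, r=15}
  after event 5 (t=29: SET p = 6): {p=6, q=-4, r=15}
  after event 6 (t=36: SET r = 50): {p=6, q=-4, r=50}
  after event 7 (t=37: INC r by 9): {p=6, q=-4, r=59}
  after event 8 (t=41: INC p by 14): {p=20, q=-4, r=59}
  after event 9 (t=51: SET q = 23): {p=20, q=23, r=59}
  after event 10 (t=54: SET r = -17): {p=20, q=23, r=-17}
  after event 11 (t=57: INC p by 9): {p=29, q=23, r=-17}
  after event 12 (t=58: DEC p by 3): {p=26, q=23, r=-17}

Answer: {p=26, q=23, r=-17}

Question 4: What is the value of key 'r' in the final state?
Track key 'r' through all 12 events:
  event 1 (t=3: SET r = 9): r (absent) -> 9
  event 2 (t=9: SET p = 30): r unchanged
  event 3 (t=17: DEC q by 4): r unchanged
  event 4 (t=20: SET r = 15): r 9 -> 15
  event 5 (t=29: SET p = 6): r unchanged
  event 6 (t=36: SET r = 50): r 15 -> 50
  event 7 (t=37: INC r by 9): r 50 -> 59
  event 8 (t=41: INC p by 14): r unchanged
  event 9 (t=51: SET q = 23): r unchanged
  event 10 (t=54: SET r = -17): r 59 -> -17
  event 11 (t=57: INC p by 9): r unchanged
  event 12 (t=58: DEC p by 3): r unchanged
Final: r = -17

Answer: -17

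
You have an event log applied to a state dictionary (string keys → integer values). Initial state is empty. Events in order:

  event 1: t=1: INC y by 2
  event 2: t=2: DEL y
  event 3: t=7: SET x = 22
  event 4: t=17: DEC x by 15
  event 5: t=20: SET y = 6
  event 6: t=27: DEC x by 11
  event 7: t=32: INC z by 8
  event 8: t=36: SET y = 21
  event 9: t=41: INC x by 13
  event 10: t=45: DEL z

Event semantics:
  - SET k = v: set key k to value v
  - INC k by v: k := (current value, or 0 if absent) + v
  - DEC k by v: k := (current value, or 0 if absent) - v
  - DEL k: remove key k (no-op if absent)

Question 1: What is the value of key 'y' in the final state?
Track key 'y' through all 10 events:
  event 1 (t=1: INC y by 2): y (absent) -> 2
  event 2 (t=2: DEL y): y 2 -> (absent)
  event 3 (t=7: SET x = 22): y unchanged
  event 4 (t=17: DEC x by 15): y unchanged
  event 5 (t=20: SET y = 6): y (absent) -> 6
  event 6 (t=27: DEC x by 11): y unchanged
  event 7 (t=32: INC z by 8): y unchanged
  event 8 (t=36: SET y = 21): y 6 -> 21
  event 9 (t=41: INC x by 13): y unchanged
  event 10 (t=45: DEL z): y unchanged
Final: y = 21

Answer: 21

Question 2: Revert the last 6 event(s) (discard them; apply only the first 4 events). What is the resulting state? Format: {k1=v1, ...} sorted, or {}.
Answer: {x=7}

Derivation:
Keep first 4 events (discard last 6):
  after event 1 (t=1: INC y by 2): {y=2}
  after event 2 (t=2: DEL y): {}
  after event 3 (t=7: SET x = 22): {x=22}
  after event 4 (t=17: DEC x by 15): {x=7}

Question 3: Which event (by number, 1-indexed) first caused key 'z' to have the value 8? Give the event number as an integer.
Answer: 7

Derivation:
Looking for first event where z becomes 8:
  event 7: z (absent) -> 8  <-- first match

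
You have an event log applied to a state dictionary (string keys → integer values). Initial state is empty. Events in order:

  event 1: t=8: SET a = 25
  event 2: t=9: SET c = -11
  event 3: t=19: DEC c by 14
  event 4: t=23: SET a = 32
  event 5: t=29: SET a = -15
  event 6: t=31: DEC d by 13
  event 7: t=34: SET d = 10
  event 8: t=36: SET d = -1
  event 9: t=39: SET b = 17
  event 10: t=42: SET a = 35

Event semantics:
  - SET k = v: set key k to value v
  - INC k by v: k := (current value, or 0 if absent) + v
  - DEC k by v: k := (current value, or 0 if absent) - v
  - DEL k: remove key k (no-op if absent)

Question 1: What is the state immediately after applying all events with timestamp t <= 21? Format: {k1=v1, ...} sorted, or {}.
Apply events with t <= 21 (3 events):
  after event 1 (t=8: SET a = 25): {a=25}
  after event 2 (t=9: SET c = -11): {a=25, c=-11}
  after event 3 (t=19: DEC c by 14): {a=25, c=-25}

Answer: {a=25, c=-25}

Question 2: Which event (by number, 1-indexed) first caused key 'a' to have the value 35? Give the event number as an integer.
Answer: 10

Derivation:
Looking for first event where a becomes 35:
  event 1: a = 25
  event 2: a = 25
  event 3: a = 25
  event 4: a = 32
  event 5: a = -15
  event 6: a = -15
  event 7: a = -15
  event 8: a = -15
  event 9: a = -15
  event 10: a -15 -> 35  <-- first match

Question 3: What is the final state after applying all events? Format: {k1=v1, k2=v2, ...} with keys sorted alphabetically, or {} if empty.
Answer: {a=35, b=17, c=-25, d=-1}

Derivation:
  after event 1 (t=8: SET a = 25): {a=25}
  after event 2 (t=9: SET c = -11): {a=25, c=-11}
  after event 3 (t=19: DEC c by 14): {a=25, c=-25}
  after event 4 (t=23: SET a = 32): {a=32, c=-25}
  after event 5 (t=29: SET a = -15): {a=-15, c=-25}
  after event 6 (t=31: DEC d by 13): {a=-15, c=-25, d=-13}
  after event 7 (t=34: SET d = 10): {a=-15, c=-25, d=10}
  after event 8 (t=36: SET d = -1): {a=-15, c=-25, d=-1}
  after event 9 (t=39: SET b = 17): {a=-15, b=17, c=-25, d=-1}
  after event 10 (t=42: SET a = 35): {a=35, b=17, c=-25, d=-1}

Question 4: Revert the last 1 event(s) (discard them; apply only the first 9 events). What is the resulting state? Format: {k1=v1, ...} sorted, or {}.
Answer: {a=-15, b=17, c=-25, d=-1}

Derivation:
Keep first 9 events (discard last 1):
  after event 1 (t=8: SET a = 25): {a=25}
  after event 2 (t=9: SET c = -11): {a=25, c=-11}
  after event 3 (t=19: DEC c by 14): {a=25, c=-25}
  after event 4 (t=23: SET a = 32): {a=32, c=-25}
  after event 5 (t=29: SET a = -15): {a=-15, c=-25}
  after event 6 (t=31: DEC d by 13): {a=-15, c=-25, d=-13}
  after event 7 (t=34: SET d = 10): {a=-15, c=-25, d=10}
  after event 8 (t=36: SET d = -1): {a=-15, c=-25, d=-1}
  after event 9 (t=39: SET b = 17): {a=-15, b=17, c=-25, d=-1}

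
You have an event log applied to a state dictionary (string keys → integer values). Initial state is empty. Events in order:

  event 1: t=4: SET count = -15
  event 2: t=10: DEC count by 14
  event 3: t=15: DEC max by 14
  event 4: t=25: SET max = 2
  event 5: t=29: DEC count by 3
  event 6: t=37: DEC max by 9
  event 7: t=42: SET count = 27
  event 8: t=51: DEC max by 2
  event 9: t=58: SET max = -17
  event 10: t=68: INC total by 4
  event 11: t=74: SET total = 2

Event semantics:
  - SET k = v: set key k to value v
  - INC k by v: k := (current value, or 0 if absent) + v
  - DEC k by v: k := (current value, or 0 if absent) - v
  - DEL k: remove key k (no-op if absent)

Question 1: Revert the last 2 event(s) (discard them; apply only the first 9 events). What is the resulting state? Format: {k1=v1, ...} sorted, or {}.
Keep first 9 events (discard last 2):
  after event 1 (t=4: SET count = -15): {count=-15}
  after event 2 (t=10: DEC count by 14): {count=-29}
  after event 3 (t=15: DEC max by 14): {count=-29, max=-14}
  after event 4 (t=25: SET max = 2): {count=-29, max=2}
  after event 5 (t=29: DEC count by 3): {count=-32, max=2}
  after event 6 (t=37: DEC max by 9): {count=-32, max=-7}
  after event 7 (t=42: SET count = 27): {count=27, max=-7}
  after event 8 (t=51: DEC max by 2): {count=27, max=-9}
  after event 9 (t=58: SET max = -17): {count=27, max=-17}

Answer: {count=27, max=-17}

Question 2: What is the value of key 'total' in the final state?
Answer: 2

Derivation:
Track key 'total' through all 11 events:
  event 1 (t=4: SET count = -15): total unchanged
  event 2 (t=10: DEC count by 14): total unchanged
  event 3 (t=15: DEC max by 14): total unchanged
  event 4 (t=25: SET max = 2): total unchanged
  event 5 (t=29: DEC count by 3): total unchanged
  event 6 (t=37: DEC max by 9): total unchanged
  event 7 (t=42: SET count = 27): total unchanged
  event 8 (t=51: DEC max by 2): total unchanged
  event 9 (t=58: SET max = -17): total unchanged
  event 10 (t=68: INC total by 4): total (absent) -> 4
  event 11 (t=74: SET total = 2): total 4 -> 2
Final: total = 2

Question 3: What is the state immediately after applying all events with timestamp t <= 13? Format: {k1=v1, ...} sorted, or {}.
Apply events with t <= 13 (2 events):
  after event 1 (t=4: SET count = -15): {count=-15}
  after event 2 (t=10: DEC count by 14): {count=-29}

Answer: {count=-29}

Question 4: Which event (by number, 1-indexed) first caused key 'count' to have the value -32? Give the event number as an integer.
Answer: 5

Derivation:
Looking for first event where count becomes -32:
  event 1: count = -15
  event 2: count = -29
  event 3: count = -29
  event 4: count = -29
  event 5: count -29 -> -32  <-- first match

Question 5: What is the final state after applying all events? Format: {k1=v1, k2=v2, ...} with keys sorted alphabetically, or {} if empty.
  after event 1 (t=4: SET count = -15): {count=-15}
  after event 2 (t=10: DEC count by 14): {count=-29}
  after event 3 (t=15: DEC max by 14): {count=-29, max=-14}
  after event 4 (t=25: SET max = 2): {count=-29, max=2}
  after event 5 (t=29: DEC count by 3): {count=-32, max=2}
  after event 6 (t=37: DEC max by 9): {count=-32, max=-7}
  after event 7 (t=42: SET count = 27): {count=27, max=-7}
  after event 8 (t=51: DEC max by 2): {count=27, max=-9}
  after event 9 (t=58: SET max = -17): {count=27, max=-17}
  after event 10 (t=68: INC total by 4): {count=27, max=-17, total=4}
  after event 11 (t=74: SET total = 2): {count=27, max=-17, total=2}

Answer: {count=27, max=-17, total=2}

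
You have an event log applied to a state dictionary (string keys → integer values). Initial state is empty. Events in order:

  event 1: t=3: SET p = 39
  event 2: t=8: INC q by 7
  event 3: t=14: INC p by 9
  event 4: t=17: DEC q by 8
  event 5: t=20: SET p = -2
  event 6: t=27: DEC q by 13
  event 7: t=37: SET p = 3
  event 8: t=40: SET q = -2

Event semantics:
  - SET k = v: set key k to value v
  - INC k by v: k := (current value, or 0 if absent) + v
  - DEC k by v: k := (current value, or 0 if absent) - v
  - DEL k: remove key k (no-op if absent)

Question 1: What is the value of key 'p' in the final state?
Answer: 3

Derivation:
Track key 'p' through all 8 events:
  event 1 (t=3: SET p = 39): p (absent) -> 39
  event 2 (t=8: INC q by 7): p unchanged
  event 3 (t=14: INC p by 9): p 39 -> 48
  event 4 (t=17: DEC q by 8): p unchanged
  event 5 (t=20: SET p = -2): p 48 -> -2
  event 6 (t=27: DEC q by 13): p unchanged
  event 7 (t=37: SET p = 3): p -2 -> 3
  event 8 (t=40: SET q = -2): p unchanged
Final: p = 3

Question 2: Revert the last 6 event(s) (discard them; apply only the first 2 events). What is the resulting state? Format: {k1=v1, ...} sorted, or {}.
Answer: {p=39, q=7}

Derivation:
Keep first 2 events (discard last 6):
  after event 1 (t=3: SET p = 39): {p=39}
  after event 2 (t=8: INC q by 7): {p=39, q=7}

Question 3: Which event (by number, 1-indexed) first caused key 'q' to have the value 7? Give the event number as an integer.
Looking for first event where q becomes 7:
  event 2: q (absent) -> 7  <-- first match

Answer: 2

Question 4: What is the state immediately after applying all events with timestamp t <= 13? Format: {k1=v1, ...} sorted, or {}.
Apply events with t <= 13 (2 events):
  after event 1 (t=3: SET p = 39): {p=39}
  after event 2 (t=8: INC q by 7): {p=39, q=7}

Answer: {p=39, q=7}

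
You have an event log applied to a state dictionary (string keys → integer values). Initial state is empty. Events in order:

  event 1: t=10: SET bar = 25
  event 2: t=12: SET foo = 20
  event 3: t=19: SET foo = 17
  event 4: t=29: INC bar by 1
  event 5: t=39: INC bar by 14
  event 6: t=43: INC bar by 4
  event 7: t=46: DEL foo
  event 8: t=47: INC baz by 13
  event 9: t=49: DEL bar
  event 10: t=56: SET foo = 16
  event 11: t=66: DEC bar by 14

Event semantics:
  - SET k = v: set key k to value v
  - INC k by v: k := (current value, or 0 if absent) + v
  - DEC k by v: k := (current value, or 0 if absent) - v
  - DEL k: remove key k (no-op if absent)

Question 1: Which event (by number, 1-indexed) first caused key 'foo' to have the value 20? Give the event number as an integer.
Answer: 2

Derivation:
Looking for first event where foo becomes 20:
  event 2: foo (absent) -> 20  <-- first match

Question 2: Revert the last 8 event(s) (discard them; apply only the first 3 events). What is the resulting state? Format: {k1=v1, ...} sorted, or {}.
Answer: {bar=25, foo=17}

Derivation:
Keep first 3 events (discard last 8):
  after event 1 (t=10: SET bar = 25): {bar=25}
  after event 2 (t=12: SET foo = 20): {bar=25, foo=20}
  after event 3 (t=19: SET foo = 17): {bar=25, foo=17}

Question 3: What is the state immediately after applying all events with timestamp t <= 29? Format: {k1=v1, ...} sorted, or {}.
Answer: {bar=26, foo=17}

Derivation:
Apply events with t <= 29 (4 events):
  after event 1 (t=10: SET bar = 25): {bar=25}
  after event 2 (t=12: SET foo = 20): {bar=25, foo=20}
  after event 3 (t=19: SET foo = 17): {bar=25, foo=17}
  after event 4 (t=29: INC bar by 1): {bar=26, foo=17}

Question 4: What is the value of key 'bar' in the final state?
Track key 'bar' through all 11 events:
  event 1 (t=10: SET bar = 25): bar (absent) -> 25
  event 2 (t=12: SET foo = 20): bar unchanged
  event 3 (t=19: SET foo = 17): bar unchanged
  event 4 (t=29: INC bar by 1): bar 25 -> 26
  event 5 (t=39: INC bar by 14): bar 26 -> 40
  event 6 (t=43: INC bar by 4): bar 40 -> 44
  event 7 (t=46: DEL foo): bar unchanged
  event 8 (t=47: INC baz by 13): bar unchanged
  event 9 (t=49: DEL bar): bar 44 -> (absent)
  event 10 (t=56: SET foo = 16): bar unchanged
  event 11 (t=66: DEC bar by 14): bar (absent) -> -14
Final: bar = -14

Answer: -14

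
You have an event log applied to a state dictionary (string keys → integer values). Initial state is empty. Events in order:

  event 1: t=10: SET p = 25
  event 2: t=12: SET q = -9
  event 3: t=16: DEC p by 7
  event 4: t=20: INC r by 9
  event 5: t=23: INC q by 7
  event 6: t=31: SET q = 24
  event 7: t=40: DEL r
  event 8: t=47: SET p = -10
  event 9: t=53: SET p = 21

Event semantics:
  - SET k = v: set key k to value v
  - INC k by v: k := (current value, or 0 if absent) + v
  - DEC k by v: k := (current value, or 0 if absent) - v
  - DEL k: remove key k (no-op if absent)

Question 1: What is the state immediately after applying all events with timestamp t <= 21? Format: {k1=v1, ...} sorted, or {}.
Apply events with t <= 21 (4 events):
  after event 1 (t=10: SET p = 25): {p=25}
  after event 2 (t=12: SET q = -9): {p=25, q=-9}
  after event 3 (t=16: DEC p by 7): {p=18, q=-9}
  after event 4 (t=20: INC r by 9): {p=18, q=-9, r=9}

Answer: {p=18, q=-9, r=9}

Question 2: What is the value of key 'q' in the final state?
Answer: 24

Derivation:
Track key 'q' through all 9 events:
  event 1 (t=10: SET p = 25): q unchanged
  event 2 (t=12: SET q = -9): q (absent) -> -9
  event 3 (t=16: DEC p by 7): q unchanged
  event 4 (t=20: INC r by 9): q unchanged
  event 5 (t=23: INC q by 7): q -9 -> -2
  event 6 (t=31: SET q = 24): q -2 -> 24
  event 7 (t=40: DEL r): q unchanged
  event 8 (t=47: SET p = -10): q unchanged
  event 9 (t=53: SET p = 21): q unchanged
Final: q = 24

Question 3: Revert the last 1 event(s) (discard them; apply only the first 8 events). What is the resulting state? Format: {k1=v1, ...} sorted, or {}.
Answer: {p=-10, q=24}

Derivation:
Keep first 8 events (discard last 1):
  after event 1 (t=10: SET p = 25): {p=25}
  after event 2 (t=12: SET q = -9): {p=25, q=-9}
  after event 3 (t=16: DEC p by 7): {p=18, q=-9}
  after event 4 (t=20: INC r by 9): {p=18, q=-9, r=9}
  after event 5 (t=23: INC q by 7): {p=18, q=-2, r=9}
  after event 6 (t=31: SET q = 24): {p=18, q=24, r=9}
  after event 7 (t=40: DEL r): {p=18, q=24}
  after event 8 (t=47: SET p = -10): {p=-10, q=24}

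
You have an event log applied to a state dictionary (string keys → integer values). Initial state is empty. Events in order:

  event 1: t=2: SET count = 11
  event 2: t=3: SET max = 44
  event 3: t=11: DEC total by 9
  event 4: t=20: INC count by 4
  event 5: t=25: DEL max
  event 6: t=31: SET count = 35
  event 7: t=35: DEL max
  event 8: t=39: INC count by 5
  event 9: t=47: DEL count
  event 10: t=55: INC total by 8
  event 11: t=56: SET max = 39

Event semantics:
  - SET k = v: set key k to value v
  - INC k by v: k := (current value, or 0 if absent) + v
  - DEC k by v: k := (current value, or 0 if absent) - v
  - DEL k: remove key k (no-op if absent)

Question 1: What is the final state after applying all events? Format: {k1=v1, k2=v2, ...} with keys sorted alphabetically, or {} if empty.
Answer: {max=39, total=-1}

Derivation:
  after event 1 (t=2: SET count = 11): {count=11}
  after event 2 (t=3: SET max = 44): {count=11, max=44}
  after event 3 (t=11: DEC total by 9): {count=11, max=44, total=-9}
  after event 4 (t=20: INC count by 4): {count=15, max=44, total=-9}
  after event 5 (t=25: DEL max): {count=15, total=-9}
  after event 6 (t=31: SET count = 35): {count=35, total=-9}
  after event 7 (t=35: DEL max): {count=35, total=-9}
  after event 8 (t=39: INC count by 5): {count=40, total=-9}
  after event 9 (t=47: DEL count): {total=-9}
  after event 10 (t=55: INC total by 8): {total=-1}
  after event 11 (t=56: SET max = 39): {max=39, total=-1}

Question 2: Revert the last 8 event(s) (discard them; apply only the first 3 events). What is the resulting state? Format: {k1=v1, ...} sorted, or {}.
Answer: {count=11, max=44, total=-9}

Derivation:
Keep first 3 events (discard last 8):
  after event 1 (t=2: SET count = 11): {count=11}
  after event 2 (t=3: SET max = 44): {count=11, max=44}
  after event 3 (t=11: DEC total by 9): {count=11, max=44, total=-9}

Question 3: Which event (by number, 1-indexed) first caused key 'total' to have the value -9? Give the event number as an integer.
Answer: 3

Derivation:
Looking for first event where total becomes -9:
  event 3: total (absent) -> -9  <-- first match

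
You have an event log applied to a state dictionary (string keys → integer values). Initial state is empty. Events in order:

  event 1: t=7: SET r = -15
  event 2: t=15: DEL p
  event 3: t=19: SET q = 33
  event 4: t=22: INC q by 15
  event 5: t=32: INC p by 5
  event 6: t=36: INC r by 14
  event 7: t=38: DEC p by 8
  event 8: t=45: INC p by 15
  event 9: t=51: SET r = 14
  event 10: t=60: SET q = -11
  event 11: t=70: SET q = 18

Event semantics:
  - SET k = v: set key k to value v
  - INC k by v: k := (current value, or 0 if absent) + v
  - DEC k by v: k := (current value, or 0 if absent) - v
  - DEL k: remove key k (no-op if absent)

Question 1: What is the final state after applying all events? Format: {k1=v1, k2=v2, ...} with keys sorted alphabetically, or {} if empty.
  after event 1 (t=7: SET r = -15): {r=-15}
  after event 2 (t=15: DEL p): {r=-15}
  after event 3 (t=19: SET q = 33): {q=33, r=-15}
  after event 4 (t=22: INC q by 15): {q=48, r=-15}
  after event 5 (t=32: INC p by 5): {p=5, q=48, r=-15}
  after event 6 (t=36: INC r by 14): {p=5, q=48, r=-1}
  after event 7 (t=38: DEC p by 8): {p=-3, q=48, r=-1}
  after event 8 (t=45: INC p by 15): {p=12, q=48, r=-1}
  after event 9 (t=51: SET r = 14): {p=12, q=48, r=14}
  after event 10 (t=60: SET q = -11): {p=12, q=-11, r=14}
  after event 11 (t=70: SET q = 18): {p=12, q=18, r=14}

Answer: {p=12, q=18, r=14}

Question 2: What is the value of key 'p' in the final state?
Answer: 12

Derivation:
Track key 'p' through all 11 events:
  event 1 (t=7: SET r = -15): p unchanged
  event 2 (t=15: DEL p): p (absent) -> (absent)
  event 3 (t=19: SET q = 33): p unchanged
  event 4 (t=22: INC q by 15): p unchanged
  event 5 (t=32: INC p by 5): p (absent) -> 5
  event 6 (t=36: INC r by 14): p unchanged
  event 7 (t=38: DEC p by 8): p 5 -> -3
  event 8 (t=45: INC p by 15): p -3 -> 12
  event 9 (t=51: SET r = 14): p unchanged
  event 10 (t=60: SET q = -11): p unchanged
  event 11 (t=70: SET q = 18): p unchanged
Final: p = 12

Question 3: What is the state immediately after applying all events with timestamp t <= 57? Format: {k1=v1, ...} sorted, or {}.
Apply events with t <= 57 (9 events):
  after event 1 (t=7: SET r = -15): {r=-15}
  after event 2 (t=15: DEL p): {r=-15}
  after event 3 (t=19: SET q = 33): {q=33, r=-15}
  after event 4 (t=22: INC q by 15): {q=48, r=-15}
  after event 5 (t=32: INC p by 5): {p=5, q=48, r=-15}
  after event 6 (t=36: INC r by 14): {p=5, q=48, r=-1}
  after event 7 (t=38: DEC p by 8): {p=-3, q=48, r=-1}
  after event 8 (t=45: INC p by 15): {p=12, q=48, r=-1}
  after event 9 (t=51: SET r = 14): {p=12, q=48, r=14}

Answer: {p=12, q=48, r=14}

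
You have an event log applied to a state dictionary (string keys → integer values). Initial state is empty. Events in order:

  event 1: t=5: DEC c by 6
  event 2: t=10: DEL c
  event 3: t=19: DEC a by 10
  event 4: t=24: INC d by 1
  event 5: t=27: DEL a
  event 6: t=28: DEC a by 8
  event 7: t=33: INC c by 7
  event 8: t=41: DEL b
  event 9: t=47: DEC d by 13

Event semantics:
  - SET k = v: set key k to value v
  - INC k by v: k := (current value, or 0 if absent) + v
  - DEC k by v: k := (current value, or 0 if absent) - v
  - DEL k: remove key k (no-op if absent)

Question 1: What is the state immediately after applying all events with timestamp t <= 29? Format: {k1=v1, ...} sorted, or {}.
Apply events with t <= 29 (6 events):
  after event 1 (t=5: DEC c by 6): {c=-6}
  after event 2 (t=10: DEL c): {}
  after event 3 (t=19: DEC a by 10): {a=-10}
  after event 4 (t=24: INC d by 1): {a=-10, d=1}
  after event 5 (t=27: DEL a): {d=1}
  after event 6 (t=28: DEC a by 8): {a=-8, d=1}

Answer: {a=-8, d=1}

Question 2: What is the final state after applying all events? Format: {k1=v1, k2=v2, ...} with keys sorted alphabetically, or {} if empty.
Answer: {a=-8, c=7, d=-12}

Derivation:
  after event 1 (t=5: DEC c by 6): {c=-6}
  after event 2 (t=10: DEL c): {}
  after event 3 (t=19: DEC a by 10): {a=-10}
  after event 4 (t=24: INC d by 1): {a=-10, d=1}
  after event 5 (t=27: DEL a): {d=1}
  after event 6 (t=28: DEC a by 8): {a=-8, d=1}
  after event 7 (t=33: INC c by 7): {a=-8, c=7, d=1}
  after event 8 (t=41: DEL b): {a=-8, c=7, d=1}
  after event 9 (t=47: DEC d by 13): {a=-8, c=7, d=-12}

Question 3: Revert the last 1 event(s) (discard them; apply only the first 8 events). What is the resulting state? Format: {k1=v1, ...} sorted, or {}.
Answer: {a=-8, c=7, d=1}

Derivation:
Keep first 8 events (discard last 1):
  after event 1 (t=5: DEC c by 6): {c=-6}
  after event 2 (t=10: DEL c): {}
  after event 3 (t=19: DEC a by 10): {a=-10}
  after event 4 (t=24: INC d by 1): {a=-10, d=1}
  after event 5 (t=27: DEL a): {d=1}
  after event 6 (t=28: DEC a by 8): {a=-8, d=1}
  after event 7 (t=33: INC c by 7): {a=-8, c=7, d=1}
  after event 8 (t=41: DEL b): {a=-8, c=7, d=1}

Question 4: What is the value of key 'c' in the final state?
Answer: 7

Derivation:
Track key 'c' through all 9 events:
  event 1 (t=5: DEC c by 6): c (absent) -> -6
  event 2 (t=10: DEL c): c -6 -> (absent)
  event 3 (t=19: DEC a by 10): c unchanged
  event 4 (t=24: INC d by 1): c unchanged
  event 5 (t=27: DEL a): c unchanged
  event 6 (t=28: DEC a by 8): c unchanged
  event 7 (t=33: INC c by 7): c (absent) -> 7
  event 8 (t=41: DEL b): c unchanged
  event 9 (t=47: DEC d by 13): c unchanged
Final: c = 7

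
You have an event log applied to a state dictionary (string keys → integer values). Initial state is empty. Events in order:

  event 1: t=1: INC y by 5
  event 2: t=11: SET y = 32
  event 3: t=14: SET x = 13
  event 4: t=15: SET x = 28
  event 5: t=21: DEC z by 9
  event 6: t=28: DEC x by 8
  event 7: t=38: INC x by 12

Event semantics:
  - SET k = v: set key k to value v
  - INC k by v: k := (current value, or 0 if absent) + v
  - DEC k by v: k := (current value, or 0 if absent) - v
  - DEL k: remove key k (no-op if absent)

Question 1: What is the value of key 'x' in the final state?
Answer: 32

Derivation:
Track key 'x' through all 7 events:
  event 1 (t=1: INC y by 5): x unchanged
  event 2 (t=11: SET y = 32): x unchanged
  event 3 (t=14: SET x = 13): x (absent) -> 13
  event 4 (t=15: SET x = 28): x 13 -> 28
  event 5 (t=21: DEC z by 9): x unchanged
  event 6 (t=28: DEC x by 8): x 28 -> 20
  event 7 (t=38: INC x by 12): x 20 -> 32
Final: x = 32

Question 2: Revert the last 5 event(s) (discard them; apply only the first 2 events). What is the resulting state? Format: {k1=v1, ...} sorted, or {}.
Answer: {y=32}

Derivation:
Keep first 2 events (discard last 5):
  after event 1 (t=1: INC y by 5): {y=5}
  after event 2 (t=11: SET y = 32): {y=32}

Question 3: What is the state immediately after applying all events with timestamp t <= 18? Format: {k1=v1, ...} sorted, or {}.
Apply events with t <= 18 (4 events):
  after event 1 (t=1: INC y by 5): {y=5}
  after event 2 (t=11: SET y = 32): {y=32}
  after event 3 (t=14: SET x = 13): {x=13, y=32}
  after event 4 (t=15: SET x = 28): {x=28, y=32}

Answer: {x=28, y=32}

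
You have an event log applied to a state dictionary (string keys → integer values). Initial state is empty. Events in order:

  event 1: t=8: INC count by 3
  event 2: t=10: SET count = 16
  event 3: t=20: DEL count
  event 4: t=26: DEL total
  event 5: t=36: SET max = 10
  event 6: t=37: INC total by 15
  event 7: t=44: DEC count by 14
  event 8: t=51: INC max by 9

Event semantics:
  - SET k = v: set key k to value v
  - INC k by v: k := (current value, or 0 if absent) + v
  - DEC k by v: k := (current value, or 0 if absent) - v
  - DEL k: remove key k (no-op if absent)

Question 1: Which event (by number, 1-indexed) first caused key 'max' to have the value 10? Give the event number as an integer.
Answer: 5

Derivation:
Looking for first event where max becomes 10:
  event 5: max (absent) -> 10  <-- first match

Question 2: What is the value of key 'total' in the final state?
Answer: 15

Derivation:
Track key 'total' through all 8 events:
  event 1 (t=8: INC count by 3): total unchanged
  event 2 (t=10: SET count = 16): total unchanged
  event 3 (t=20: DEL count): total unchanged
  event 4 (t=26: DEL total): total (absent) -> (absent)
  event 5 (t=36: SET max = 10): total unchanged
  event 6 (t=37: INC total by 15): total (absent) -> 15
  event 7 (t=44: DEC count by 14): total unchanged
  event 8 (t=51: INC max by 9): total unchanged
Final: total = 15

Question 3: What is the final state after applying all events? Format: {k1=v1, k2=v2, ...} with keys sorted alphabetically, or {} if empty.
  after event 1 (t=8: INC count by 3): {count=3}
  after event 2 (t=10: SET count = 16): {count=16}
  after event 3 (t=20: DEL count): {}
  after event 4 (t=26: DEL total): {}
  after event 5 (t=36: SET max = 10): {max=10}
  after event 6 (t=37: INC total by 15): {max=10, total=15}
  after event 7 (t=44: DEC count by 14): {count=-14, max=10, total=15}
  after event 8 (t=51: INC max by 9): {count=-14, max=19, total=15}

Answer: {count=-14, max=19, total=15}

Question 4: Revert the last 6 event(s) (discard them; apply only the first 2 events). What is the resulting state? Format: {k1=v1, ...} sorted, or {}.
Answer: {count=16}

Derivation:
Keep first 2 events (discard last 6):
  after event 1 (t=8: INC count by 3): {count=3}
  after event 2 (t=10: SET count = 16): {count=16}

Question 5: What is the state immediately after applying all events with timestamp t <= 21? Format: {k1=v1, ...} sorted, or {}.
Apply events with t <= 21 (3 events):
  after event 1 (t=8: INC count by 3): {count=3}
  after event 2 (t=10: SET count = 16): {count=16}
  after event 3 (t=20: DEL count): {}

Answer: {}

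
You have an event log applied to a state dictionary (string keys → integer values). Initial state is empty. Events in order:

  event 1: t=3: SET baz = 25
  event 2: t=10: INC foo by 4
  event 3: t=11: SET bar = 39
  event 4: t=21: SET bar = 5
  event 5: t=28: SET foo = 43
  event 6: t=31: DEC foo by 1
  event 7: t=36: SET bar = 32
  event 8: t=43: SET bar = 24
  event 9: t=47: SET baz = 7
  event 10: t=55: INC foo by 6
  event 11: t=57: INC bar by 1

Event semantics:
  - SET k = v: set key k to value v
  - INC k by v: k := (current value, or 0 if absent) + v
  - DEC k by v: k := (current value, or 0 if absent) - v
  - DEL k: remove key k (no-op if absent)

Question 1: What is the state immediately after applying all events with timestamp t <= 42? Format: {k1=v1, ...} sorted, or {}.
Apply events with t <= 42 (7 events):
  after event 1 (t=3: SET baz = 25): {baz=25}
  after event 2 (t=10: INC foo by 4): {baz=25, foo=4}
  after event 3 (t=11: SET bar = 39): {bar=39, baz=25, foo=4}
  after event 4 (t=21: SET bar = 5): {bar=5, baz=25, foo=4}
  after event 5 (t=28: SET foo = 43): {bar=5, baz=25, foo=43}
  after event 6 (t=31: DEC foo by 1): {bar=5, baz=25, foo=42}
  after event 7 (t=36: SET bar = 32): {bar=32, baz=25, foo=42}

Answer: {bar=32, baz=25, foo=42}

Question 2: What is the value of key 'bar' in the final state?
Track key 'bar' through all 11 events:
  event 1 (t=3: SET baz = 25): bar unchanged
  event 2 (t=10: INC foo by 4): bar unchanged
  event 3 (t=11: SET bar = 39): bar (absent) -> 39
  event 4 (t=21: SET bar = 5): bar 39 -> 5
  event 5 (t=28: SET foo = 43): bar unchanged
  event 6 (t=31: DEC foo by 1): bar unchanged
  event 7 (t=36: SET bar = 32): bar 5 -> 32
  event 8 (t=43: SET bar = 24): bar 32 -> 24
  event 9 (t=47: SET baz = 7): bar unchanged
  event 10 (t=55: INC foo by 6): bar unchanged
  event 11 (t=57: INC bar by 1): bar 24 -> 25
Final: bar = 25

Answer: 25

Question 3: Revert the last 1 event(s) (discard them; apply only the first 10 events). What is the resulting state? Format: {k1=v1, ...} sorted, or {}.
Keep first 10 events (discard last 1):
  after event 1 (t=3: SET baz = 25): {baz=25}
  after event 2 (t=10: INC foo by 4): {baz=25, foo=4}
  after event 3 (t=11: SET bar = 39): {bar=39, baz=25, foo=4}
  after event 4 (t=21: SET bar = 5): {bar=5, baz=25, foo=4}
  after event 5 (t=28: SET foo = 43): {bar=5, baz=25, foo=43}
  after event 6 (t=31: DEC foo by 1): {bar=5, baz=25, foo=42}
  after event 7 (t=36: SET bar = 32): {bar=32, baz=25, foo=42}
  after event 8 (t=43: SET bar = 24): {bar=24, baz=25, foo=42}
  after event 9 (t=47: SET baz = 7): {bar=24, baz=7, foo=42}
  after event 10 (t=55: INC foo by 6): {bar=24, baz=7, foo=48}

Answer: {bar=24, baz=7, foo=48}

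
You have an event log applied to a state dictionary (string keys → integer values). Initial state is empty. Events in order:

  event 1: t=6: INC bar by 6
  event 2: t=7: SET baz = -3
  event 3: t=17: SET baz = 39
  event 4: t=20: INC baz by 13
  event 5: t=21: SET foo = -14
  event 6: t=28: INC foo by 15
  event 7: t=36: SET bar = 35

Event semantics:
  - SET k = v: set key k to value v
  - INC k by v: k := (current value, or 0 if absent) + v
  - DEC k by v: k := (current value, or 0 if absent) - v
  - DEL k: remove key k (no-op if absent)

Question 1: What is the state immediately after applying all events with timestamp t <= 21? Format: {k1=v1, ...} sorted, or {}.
Apply events with t <= 21 (5 events):
  after event 1 (t=6: INC bar by 6): {bar=6}
  after event 2 (t=7: SET baz = -3): {bar=6, baz=-3}
  after event 3 (t=17: SET baz = 39): {bar=6, baz=39}
  after event 4 (t=20: INC baz by 13): {bar=6, baz=52}
  after event 5 (t=21: SET foo = -14): {bar=6, baz=52, foo=-14}

Answer: {bar=6, baz=52, foo=-14}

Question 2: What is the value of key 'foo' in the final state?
Answer: 1

Derivation:
Track key 'foo' through all 7 events:
  event 1 (t=6: INC bar by 6): foo unchanged
  event 2 (t=7: SET baz = -3): foo unchanged
  event 3 (t=17: SET baz = 39): foo unchanged
  event 4 (t=20: INC baz by 13): foo unchanged
  event 5 (t=21: SET foo = -14): foo (absent) -> -14
  event 6 (t=28: INC foo by 15): foo -14 -> 1
  event 7 (t=36: SET bar = 35): foo unchanged
Final: foo = 1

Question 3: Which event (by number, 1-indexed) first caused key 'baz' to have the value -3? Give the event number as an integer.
Looking for first event where baz becomes -3:
  event 2: baz (absent) -> -3  <-- first match

Answer: 2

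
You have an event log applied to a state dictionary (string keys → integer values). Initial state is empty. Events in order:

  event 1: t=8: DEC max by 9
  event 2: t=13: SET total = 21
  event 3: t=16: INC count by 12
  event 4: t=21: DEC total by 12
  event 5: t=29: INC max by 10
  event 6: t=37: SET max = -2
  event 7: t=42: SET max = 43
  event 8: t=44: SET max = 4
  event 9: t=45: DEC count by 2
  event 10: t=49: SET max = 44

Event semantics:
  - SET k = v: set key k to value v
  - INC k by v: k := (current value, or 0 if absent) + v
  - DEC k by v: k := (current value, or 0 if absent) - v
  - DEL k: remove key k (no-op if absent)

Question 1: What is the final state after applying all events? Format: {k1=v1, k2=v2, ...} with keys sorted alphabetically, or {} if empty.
  after event 1 (t=8: DEC max by 9): {max=-9}
  after event 2 (t=13: SET total = 21): {max=-9, total=21}
  after event 3 (t=16: INC count by 12): {count=12, max=-9, total=21}
  after event 4 (t=21: DEC total by 12): {count=12, max=-9, total=9}
  after event 5 (t=29: INC max by 10): {count=12, max=1, total=9}
  after event 6 (t=37: SET max = -2): {count=12, max=-2, total=9}
  after event 7 (t=42: SET max = 43): {count=12, max=43, total=9}
  after event 8 (t=44: SET max = 4): {count=12, max=4, total=9}
  after event 9 (t=45: DEC count by 2): {count=10, max=4, total=9}
  after event 10 (t=49: SET max = 44): {count=10, max=44, total=9}

Answer: {count=10, max=44, total=9}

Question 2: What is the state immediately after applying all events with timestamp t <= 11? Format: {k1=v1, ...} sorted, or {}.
Answer: {max=-9}

Derivation:
Apply events with t <= 11 (1 events):
  after event 1 (t=8: DEC max by 9): {max=-9}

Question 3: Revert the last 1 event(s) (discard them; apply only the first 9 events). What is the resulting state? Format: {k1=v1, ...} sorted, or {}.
Answer: {count=10, max=4, total=9}

Derivation:
Keep first 9 events (discard last 1):
  after event 1 (t=8: DEC max by 9): {max=-9}
  after event 2 (t=13: SET total = 21): {max=-9, total=21}
  after event 3 (t=16: INC count by 12): {count=12, max=-9, total=21}
  after event 4 (t=21: DEC total by 12): {count=12, max=-9, total=9}
  after event 5 (t=29: INC max by 10): {count=12, max=1, total=9}
  after event 6 (t=37: SET max = -2): {count=12, max=-2, total=9}
  after event 7 (t=42: SET max = 43): {count=12, max=43, total=9}
  after event 8 (t=44: SET max = 4): {count=12, max=4, total=9}
  after event 9 (t=45: DEC count by 2): {count=10, max=4, total=9}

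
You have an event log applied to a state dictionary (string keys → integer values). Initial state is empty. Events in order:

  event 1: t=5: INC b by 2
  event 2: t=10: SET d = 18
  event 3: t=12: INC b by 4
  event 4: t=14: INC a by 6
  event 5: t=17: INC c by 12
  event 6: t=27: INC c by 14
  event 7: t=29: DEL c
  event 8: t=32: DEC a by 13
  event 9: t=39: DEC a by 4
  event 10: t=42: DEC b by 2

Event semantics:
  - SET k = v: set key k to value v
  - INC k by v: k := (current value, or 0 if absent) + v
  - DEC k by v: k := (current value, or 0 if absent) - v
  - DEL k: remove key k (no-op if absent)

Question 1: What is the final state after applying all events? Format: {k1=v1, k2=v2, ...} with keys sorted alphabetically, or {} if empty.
  after event 1 (t=5: INC b by 2): {b=2}
  after event 2 (t=10: SET d = 18): {b=2, d=18}
  after event 3 (t=12: INC b by 4): {b=6, d=18}
  after event 4 (t=14: INC a by 6): {a=6, b=6, d=18}
  after event 5 (t=17: INC c by 12): {a=6, b=6, c=12, d=18}
  after event 6 (t=27: INC c by 14): {a=6, b=6, c=26, d=18}
  after event 7 (t=29: DEL c): {a=6, b=6, d=18}
  after event 8 (t=32: DEC a by 13): {a=-7, b=6, d=18}
  after event 9 (t=39: DEC a by 4): {a=-11, b=6, d=18}
  after event 10 (t=42: DEC b by 2): {a=-11, b=4, d=18}

Answer: {a=-11, b=4, d=18}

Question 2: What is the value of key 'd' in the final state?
Answer: 18

Derivation:
Track key 'd' through all 10 events:
  event 1 (t=5: INC b by 2): d unchanged
  event 2 (t=10: SET d = 18): d (absent) -> 18
  event 3 (t=12: INC b by 4): d unchanged
  event 4 (t=14: INC a by 6): d unchanged
  event 5 (t=17: INC c by 12): d unchanged
  event 6 (t=27: INC c by 14): d unchanged
  event 7 (t=29: DEL c): d unchanged
  event 8 (t=32: DEC a by 13): d unchanged
  event 9 (t=39: DEC a by 4): d unchanged
  event 10 (t=42: DEC b by 2): d unchanged
Final: d = 18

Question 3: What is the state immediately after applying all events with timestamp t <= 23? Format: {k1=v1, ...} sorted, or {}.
Answer: {a=6, b=6, c=12, d=18}

Derivation:
Apply events with t <= 23 (5 events):
  after event 1 (t=5: INC b by 2): {b=2}
  after event 2 (t=10: SET d = 18): {b=2, d=18}
  after event 3 (t=12: INC b by 4): {b=6, d=18}
  after event 4 (t=14: INC a by 6): {a=6, b=6, d=18}
  after event 5 (t=17: INC c by 12): {a=6, b=6, c=12, d=18}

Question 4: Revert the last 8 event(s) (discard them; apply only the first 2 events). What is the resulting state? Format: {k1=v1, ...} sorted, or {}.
Answer: {b=2, d=18}

Derivation:
Keep first 2 events (discard last 8):
  after event 1 (t=5: INC b by 2): {b=2}
  after event 2 (t=10: SET d = 18): {b=2, d=18}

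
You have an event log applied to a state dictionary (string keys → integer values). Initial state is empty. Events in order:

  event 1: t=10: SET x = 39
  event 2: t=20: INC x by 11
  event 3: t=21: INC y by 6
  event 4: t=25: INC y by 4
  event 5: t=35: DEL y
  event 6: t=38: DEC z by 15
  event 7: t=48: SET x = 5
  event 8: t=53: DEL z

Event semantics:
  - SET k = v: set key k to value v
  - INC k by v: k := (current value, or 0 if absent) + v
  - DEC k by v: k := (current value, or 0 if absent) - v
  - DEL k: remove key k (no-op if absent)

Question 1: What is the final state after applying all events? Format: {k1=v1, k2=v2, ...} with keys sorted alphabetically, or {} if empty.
Answer: {x=5}

Derivation:
  after event 1 (t=10: SET x = 39): {x=39}
  after event 2 (t=20: INC x by 11): {x=50}
  after event 3 (t=21: INC y by 6): {x=50, y=6}
  after event 4 (t=25: INC y by 4): {x=50, y=10}
  after event 5 (t=35: DEL y): {x=50}
  after event 6 (t=38: DEC z by 15): {x=50, z=-15}
  after event 7 (t=48: SET x = 5): {x=5, z=-15}
  after event 8 (t=53: DEL z): {x=5}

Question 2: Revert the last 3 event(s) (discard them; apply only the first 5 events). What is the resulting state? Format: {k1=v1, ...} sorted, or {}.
Keep first 5 events (discard last 3):
  after event 1 (t=10: SET x = 39): {x=39}
  after event 2 (t=20: INC x by 11): {x=50}
  after event 3 (t=21: INC y by 6): {x=50, y=6}
  after event 4 (t=25: INC y by 4): {x=50, y=10}
  after event 5 (t=35: DEL y): {x=50}

Answer: {x=50}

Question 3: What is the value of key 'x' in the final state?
Track key 'x' through all 8 events:
  event 1 (t=10: SET x = 39): x (absent) -> 39
  event 2 (t=20: INC x by 11): x 39 -> 50
  event 3 (t=21: INC y by 6): x unchanged
  event 4 (t=25: INC y by 4): x unchanged
  event 5 (t=35: DEL y): x unchanged
  event 6 (t=38: DEC z by 15): x unchanged
  event 7 (t=48: SET x = 5): x 50 -> 5
  event 8 (t=53: DEL z): x unchanged
Final: x = 5

Answer: 5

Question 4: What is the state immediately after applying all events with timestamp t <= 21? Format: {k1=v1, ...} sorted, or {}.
Apply events with t <= 21 (3 events):
  after event 1 (t=10: SET x = 39): {x=39}
  after event 2 (t=20: INC x by 11): {x=50}
  after event 3 (t=21: INC y by 6): {x=50, y=6}

Answer: {x=50, y=6}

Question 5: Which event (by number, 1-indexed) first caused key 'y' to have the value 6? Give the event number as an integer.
Answer: 3

Derivation:
Looking for first event where y becomes 6:
  event 3: y (absent) -> 6  <-- first match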